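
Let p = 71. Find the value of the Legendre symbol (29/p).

1

Euler's criterion: (29/71) ≡ 29^35 (mod 71).
29^2 ≡ 60 (mod 71)
29^4 ≡ 50 (mod 71)
29^8 ≡ 15 (mod 71)
29^16 ≡ 12 (mod 71)
29^32 ≡ 2 (mod 71)
29^35 = 29^(32+2+1) ≡ 1 (mod 71).
Result is 1, so (29/71) = 1.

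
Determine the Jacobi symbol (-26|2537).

First reduce: -26 ≡ 2511 (mod 2537).
Reciprocity: 2511 ≡ 3 and 2537 ≡ 1 (mod 4), so (2511/2537) = +(2537/2511).
Reduce top mod 2511: now compute (26/2511).
Pull out 2: since 2511 ≡ 7 (mod 8), (2/2511) = +1.
Reciprocity: 13 ≡ 1 and 2511 ≡ 3 (mod 4), so (13/2511) = +(2511/13).
Reduce top mod 13: now compute (2/13).
Pull out 2: since 13 ≡ 5 (mod 8), (2/13) = -1.
Reached (1/13) = 1. Collecting the sign flips along the way, the symbol is -1.

-1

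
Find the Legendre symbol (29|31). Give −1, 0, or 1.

-1

Reciprocity: 29 ≡ 1 and 31 ≡ 3 (mod 4), so (29/31) = +(31/29).
Reduce top mod 29: now compute (2/29).
Pull out 2: since 29 ≡ 5 (mod 8), (2/29) = -1.
Reached (1/29) = 1. Collecting the sign flips along the way, the symbol is -1.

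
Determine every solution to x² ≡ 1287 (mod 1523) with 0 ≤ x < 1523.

623, 900

Since 1523 ≡ 3 (mod 4), a square root of 1287 is 1287^((1523+1)/4) = 1287^381 mod 1523.
Repeated squaring: 1287^2≡868, 1287^4≡1062, 1287^8≡824, 1287^16≡1241, 1287^32≡328, 1287^64≡974, 1287^128≡1370, 1287^256≡564 (mod 1523).
1287^381 = 1287^(256+64+32+16+8+4+1) ≡ 900 (mod 1523).
Check: 900² = 810000 ≡ 1287 (mod 1523). The two roots are 623 and 900.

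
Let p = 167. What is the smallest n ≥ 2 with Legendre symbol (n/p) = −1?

5

(2/167) = +1, so 2 is a residue.
(3/167) = +1, so 3 is a residue.
(4/167) = +1, so 4 is a residue.
(5/167) = −1, so 5 is the smallest positive non-residue mod 167.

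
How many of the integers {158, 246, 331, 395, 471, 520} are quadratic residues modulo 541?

(158/541) = -1 → non-residue.
(246/541) = -1 → non-residue.
(331/541) = -1 → non-residue.
(395/541) = +1 → QR.
(471/541) = -1 → non-residue.
(520/541) = +1 → QR.
Total quadratic residues among the 6: 2.

2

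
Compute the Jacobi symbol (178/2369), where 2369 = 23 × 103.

1

Pull out 2: since 2369 ≡ 1 (mod 8), (2/2369) = +1.
Reciprocity: 89 ≡ 1 and 2369 ≡ 1 (mod 4), so (89/2369) = +(2369/89).
Reduce top mod 89: now compute (55/89).
Reciprocity: 55 ≡ 3 and 89 ≡ 1 (mod 4), so (55/89) = +(89/55).
Reduce top mod 55: now compute (34/55).
Pull out 2: since 55 ≡ 7 (mod 8), (2/55) = +1.
Reciprocity: 17 ≡ 1 and 55 ≡ 3 (mod 4), so (17/55) = +(55/17).
Reduce top mod 17: now compute (4/17).
Pull out 2^2: since 17 ≡ 1 (mod 8), (2/17) = +1, so (2/17)^2 = +1.
Reached (1/17) = 1. Collecting the sign flips along the way, the symbol is +1.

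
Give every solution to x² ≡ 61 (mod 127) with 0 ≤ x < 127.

51, 76

Since 127 ≡ 3 (mod 4), a square root of 61 is 61^((127+1)/4) = 61^32 mod 127.
Repeated squaring: 61^2≡38, 61^4≡47, 61^8≡50, 61^16≡87, 61^32≡76 (mod 127).
61^32 = 61^(32) ≡ 76 (mod 127).
Check: 76² = 5776 ≡ 61 (mod 127). The two roots are 51 and 76.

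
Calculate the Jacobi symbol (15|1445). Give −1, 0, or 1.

Reciprocity: 15 ≡ 3 and 1445 ≡ 1 (mod 4), so (15/1445) = +(1445/15).
Reduce top mod 15: now compute (5/15).
Reciprocity: 5 ≡ 1 and 15 ≡ 3 (mod 4), so (5/15) = +(15/5).
Reduce top mod 5: now compute (0/5).
Top reduces to 0: gcd > 1, so the symbol is 0.

0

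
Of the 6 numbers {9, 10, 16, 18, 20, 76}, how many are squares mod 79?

(9/79) = +1 → QR.
(10/79) = +1 → QR.
(16/79) = +1 → QR.
(18/79) = +1 → QR.
(20/79) = +1 → QR.
(76/79) = +1 → QR.
Total quadratic residues among the 6: 6.

6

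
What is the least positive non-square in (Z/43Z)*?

(2/43) = −1, so 2 is the smallest positive non-residue mod 43.

2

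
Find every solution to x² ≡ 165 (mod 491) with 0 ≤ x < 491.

Since 491 ≡ 3 (mod 4), a square root of 165 is 165^((491+1)/4) = 165^123 mod 491.
Repeated squaring: 165^2≡220, 165^4≡282, 165^8≡473, 165^16≡324, 165^32≡393, 165^64≡275 (mod 491).
165^123 = 165^(64+32+16+8+2+1) ≡ 239 (mod 491).
Check: 239² = 57121 ≡ 165 (mod 491). The two roots are 239 and 252.

239, 252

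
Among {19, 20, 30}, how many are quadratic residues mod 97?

(19/97) = -1 → non-residue.
(20/97) = -1 → non-residue.
(30/97) = -1 → non-residue.
Total quadratic residues among the 3: 0.

0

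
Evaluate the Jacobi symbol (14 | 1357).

1

Pull out 2: since 1357 ≡ 5 (mod 8), (2/1357) = -1.
Reciprocity: 7 ≡ 3 and 1357 ≡ 1 (mod 4), so (7/1357) = +(1357/7).
Reduce top mod 7: now compute (6/7).
Pull out 2: since 7 ≡ 7 (mod 8), (2/7) = +1.
Reciprocity: 3 ≡ 3 and 7 ≡ 3 (mod 4), so (3/7) = −(7/3).
Reduce top mod 3: now compute (1/3).
Reached (1/3) = 1. Collecting the sign flips along the way, the symbol is +1.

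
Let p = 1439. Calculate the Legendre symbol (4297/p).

First reduce: 4297 ≡ 1419 (mod 1439).
Reciprocity: 1419 ≡ 3 and 1439 ≡ 3 (mod 4), so (1419/1439) = −(1439/1419).
Reduce top mod 1419: now compute (20/1419).
Pull out 2^2: since 1419 ≡ 3 (mod 8), (2/1419) = -1, so (2/1419)^2 = +1.
Reciprocity: 5 ≡ 1 and 1419 ≡ 3 (mod 4), so (5/1419) = +(1419/5).
Reduce top mod 5: now compute (4/5).
Pull out 2^2: since 5 ≡ 5 (mod 8), (2/5) = -1, so (2/5)^2 = +1.
Reached (1/5) = 1. Collecting the sign flips along the way, the symbol is -1.

-1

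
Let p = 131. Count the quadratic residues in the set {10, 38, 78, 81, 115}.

(10/131) = -1 → non-residue.
(38/131) = +1 → QR.
(78/131) = -1 → non-residue.
(81/131) = +1 → QR.
(115/131) = -1 → non-residue.
Total quadratic residues among the 5: 2.

2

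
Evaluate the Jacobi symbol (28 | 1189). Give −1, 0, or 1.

-1

Pull out 2^2: since 1189 ≡ 5 (mod 8), (2/1189) = -1, so (2/1189)^2 = +1.
Reciprocity: 7 ≡ 3 and 1189 ≡ 1 (mod 4), so (7/1189) = +(1189/7).
Reduce top mod 7: now compute (6/7).
Pull out 2: since 7 ≡ 7 (mod 8), (2/7) = +1.
Reciprocity: 3 ≡ 3 and 7 ≡ 3 (mod 4), so (3/7) = −(7/3).
Reduce top mod 3: now compute (1/3).
Reached (1/3) = 1. Collecting the sign flips along the way, the symbol is -1.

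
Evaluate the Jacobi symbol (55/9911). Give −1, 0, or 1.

Reciprocity: 55 ≡ 3 and 9911 ≡ 3 (mod 4), so (55/9911) = −(9911/55).
Reduce top mod 55: now compute (11/55).
Reciprocity: 11 ≡ 3 and 55 ≡ 3 (mod 4), so (11/55) = −(55/11).
Reduce top mod 11: now compute (0/11).
Top reduces to 0: gcd > 1, so the symbol is 0.

0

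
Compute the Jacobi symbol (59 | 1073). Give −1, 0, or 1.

Reciprocity: 59 ≡ 3 and 1073 ≡ 1 (mod 4), so (59/1073) = +(1073/59).
Reduce top mod 59: now compute (11/59).
Reciprocity: 11 ≡ 3 and 59 ≡ 3 (mod 4), so (11/59) = −(59/11).
Reduce top mod 11: now compute (4/11).
Pull out 2^2: since 11 ≡ 3 (mod 8), (2/11) = -1, so (2/11)^2 = +1.
Reached (1/11) = 1. Collecting the sign flips along the way, the symbol is -1.

-1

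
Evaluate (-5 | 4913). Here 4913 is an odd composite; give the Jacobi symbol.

-1

First reduce: -5 ≡ 4908 (mod 4913).
Pull out 2^2: since 4913 ≡ 1 (mod 8), (2/4913) = +1, so (2/4913)^2 = +1.
Reciprocity: 1227 ≡ 3 and 4913 ≡ 1 (mod 4), so (1227/4913) = +(4913/1227).
Reduce top mod 1227: now compute (5/1227).
Reciprocity: 5 ≡ 1 and 1227 ≡ 3 (mod 4), so (5/1227) = +(1227/5).
Reduce top mod 5: now compute (2/5).
Pull out 2: since 5 ≡ 5 (mod 8), (2/5) = -1.
Reached (1/5) = 1. Collecting the sign flips along the way, the symbol is -1.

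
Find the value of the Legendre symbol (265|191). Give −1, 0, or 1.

-1

First reduce: 265 ≡ 74 (mod 191).
Pull out 2: since 191 ≡ 7 (mod 8), (2/191) = +1.
Reciprocity: 37 ≡ 1 and 191 ≡ 3 (mod 4), so (37/191) = +(191/37).
Reduce top mod 37: now compute (6/37).
Pull out 2: since 37 ≡ 5 (mod 8), (2/37) = -1.
Reciprocity: 3 ≡ 3 and 37 ≡ 1 (mod 4), so (3/37) = +(37/3).
Reduce top mod 3: now compute (1/3).
Reached (1/3) = 1. Collecting the sign flips along the way, the symbol is -1.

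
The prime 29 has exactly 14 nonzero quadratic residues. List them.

1 4 5 6 7 9 13 16 20 22 23 24 25 28

Square k = 1,…,14 (k and 29−k give the same square):
1²=1, 2²=4, 3²=9, 4²=16, 5²=25, 6²≡7, 7²≡20, 8²≡6, 9²≡23, 10²≡13, 11²≡5, 12²≡28, 13²≡24, 14²≡22 (mod 29).
So the quadratic residues mod 29 are {1, 4, 5, 6, 7, 9, 13, 16, 20, 22, 23, 24, 25, 28}.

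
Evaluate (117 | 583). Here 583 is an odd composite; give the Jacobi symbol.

Reciprocity: 117 ≡ 1 and 583 ≡ 3 (mod 4), so (117/583) = +(583/117).
Reduce top mod 117: now compute (115/117).
Reciprocity: 115 ≡ 3 and 117 ≡ 1 (mod 4), so (115/117) = +(117/115).
Reduce top mod 115: now compute (2/115).
Pull out 2: since 115 ≡ 3 (mod 8), (2/115) = -1.
Reached (1/115) = 1. Collecting the sign flips along the way, the symbol is -1.

-1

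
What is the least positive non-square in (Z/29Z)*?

2

(2/29) = −1, so 2 is the smallest positive non-residue mod 29.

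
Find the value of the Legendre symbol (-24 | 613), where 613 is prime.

First reduce: -24 ≡ 589 (mod 613).
Reciprocity: 589 ≡ 1 and 613 ≡ 1 (mod 4), so (589/613) = +(613/589).
Reduce top mod 589: now compute (24/589).
Pull out 2^3: since 589 ≡ 5 (mod 8), (2/589) = -1, so (2/589)^3 = -1.
Reciprocity: 3 ≡ 3 and 589 ≡ 1 (mod 4), so (3/589) = +(589/3).
Reduce top mod 3: now compute (1/3).
Reached (1/3) = 1. Collecting the sign flips along the way, the symbol is -1.

-1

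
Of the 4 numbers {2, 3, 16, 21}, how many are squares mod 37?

3

(2/37) = -1 → non-residue.
(3/37) = +1 → QR.
(16/37) = +1 → QR.
(21/37) = +1 → QR.
Total quadratic residues among the 4: 3.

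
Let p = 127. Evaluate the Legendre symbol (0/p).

Top reduces to 0: gcd > 1, so the symbol is 0.

0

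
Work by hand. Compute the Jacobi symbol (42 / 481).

Pull out 2: since 481 ≡ 1 (mod 8), (2/481) = +1.
Reciprocity: 21 ≡ 1 and 481 ≡ 1 (mod 4), so (21/481) = +(481/21).
Reduce top mod 21: now compute (19/21).
Reciprocity: 19 ≡ 3 and 21 ≡ 1 (mod 4), so (19/21) = +(21/19).
Reduce top mod 19: now compute (2/19).
Pull out 2: since 19 ≡ 3 (mod 8), (2/19) = -1.
Reached (1/19) = 1. Collecting the sign flips along the way, the symbol is -1.

-1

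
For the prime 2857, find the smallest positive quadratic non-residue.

5

(2/2857) = +1, so 2 is a residue.
(3/2857) = +1, so 3 is a residue.
(4/2857) = +1, so 4 is a residue.
(5/2857) = −1, so 5 is the smallest positive non-residue mod 2857.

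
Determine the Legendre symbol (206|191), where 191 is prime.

1

Euler's criterion: (206/191) ≡ 15^95 (mod 191).
15^2 ≡ 34 (mod 191)
15^4 ≡ 10 (mod 191)
15^8 ≡ 100 (mod 191)
15^16 ≡ 68 (mod 191)
15^32 ≡ 40 (mod 191)
15^64 ≡ 72 (mod 191)
15^95 = 15^(64+16+8+4+2+1) ≡ 1 (mod 191).
Result is 1, so (206/191) = 1.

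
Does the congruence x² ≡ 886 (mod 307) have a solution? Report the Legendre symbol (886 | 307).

1

Euler's criterion: (886/307) ≡ 272^153 (mod 307).
272^2 ≡ 304 (mod 307)
272^4 ≡ 9 (mod 307)
272^8 ≡ 81 (mod 307)
272^16 ≡ 114 (mod 307)
272^32 ≡ 102 (mod 307)
272^64 ≡ 273 (mod 307)
272^128 ≡ 235 (mod 307)
272^153 = 272^(128+16+8+1) ≡ 1 (mod 307).
Result is 1, so (886/307) = 1.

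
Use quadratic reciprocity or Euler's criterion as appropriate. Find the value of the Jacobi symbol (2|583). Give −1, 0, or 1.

Pull out 2: since 583 ≡ 7 (mod 8), (2/583) = +1.
Reached (1/583) = 1. Collecting the sign flips along the way, the symbol is +1.

1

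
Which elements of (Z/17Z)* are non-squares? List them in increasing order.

Square k = 1,…,8 (k and 17−k give the same square):
1²=1, 2²=4, 3²=9, 4²=16, 5²≡8, 6²≡2, 7²≡15, 8²≡13 (mod 17).
The residues are {1, 2, 4, 8, 9, 13, 15, 16}; the non-residues are the remaining 8 nonzero classes.

3, 5, 6, 7, 10, 11, 12, 14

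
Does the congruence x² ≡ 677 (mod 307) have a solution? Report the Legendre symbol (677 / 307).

Euler's criterion: (677/307) ≡ 63^153 (mod 307).
63^2 ≡ 285 (mod 307)
63^4 ≡ 177 (mod 307)
63^8 ≡ 15 (mod 307)
63^16 ≡ 225 (mod 307)
63^32 ≡ 277 (mod 307)
63^64 ≡ 286 (mod 307)
63^128 ≡ 134 (mod 307)
63^153 = 63^(128+16+8+1) ≡ 1 (mod 307).
Result is 1, so (677/307) = 1.

1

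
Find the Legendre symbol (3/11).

Euler's criterion: (3/11) ≡ 3^5 (mod 11).
3^2 ≡ 9 (mod 11)
3^4 ≡ 4 (mod 11)
3^5 = 3^(4+1) ≡ 1 (mod 11).
Result is 1, so (3/11) = 1.

1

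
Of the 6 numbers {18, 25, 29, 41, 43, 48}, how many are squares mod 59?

(18/59) = -1 → non-residue.
(25/59) = +1 → QR.
(29/59) = +1 → QR.
(41/59) = +1 → QR.
(43/59) = -1 → non-residue.
(48/59) = +1 → QR.
Total quadratic residues among the 6: 4.

4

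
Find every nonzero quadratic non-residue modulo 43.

Square k = 1,…,21 (k and 43−k give the same square):
1²=1, 2²=4, 3²=9, 4²=16, 5²=25, 6²=36, 7²≡6, 8²≡21, 9²≡38, 10²≡14, 11²≡35, 12²≡15, 13²≡40, 14²≡24, 15²≡10, 16²≡41, 17²≡31, 18²≡23, 19²≡17, 20²≡13, 21²≡11 (mod 43).
The residues are {1, 4, 6, 9, 10, 11, 13, 14, 15, 16, 17, 21, 23, 24, 25, 31, 35, 36, 38, 40, 41}; the non-residues are the remaining 21 nonzero classes.

2,3,5,7,8,12,18,19,20,22,26,27,28,29,30,32,33,34,37,39,42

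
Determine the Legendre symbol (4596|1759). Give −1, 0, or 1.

First reduce: 4596 ≡ 1078 (mod 1759).
Pull out 2: since 1759 ≡ 7 (mod 8), (2/1759) = +1.
Reciprocity: 539 ≡ 3 and 1759 ≡ 3 (mod 4), so (539/1759) = −(1759/539).
Reduce top mod 539: now compute (142/539).
Pull out 2: since 539 ≡ 3 (mod 8), (2/539) = -1.
Reciprocity: 71 ≡ 3 and 539 ≡ 3 (mod 4), so (71/539) = −(539/71).
Reduce top mod 71: now compute (42/71).
Pull out 2: since 71 ≡ 7 (mod 8), (2/71) = +1.
Reciprocity: 21 ≡ 1 and 71 ≡ 3 (mod 4), so (21/71) = +(71/21).
Reduce top mod 21: now compute (8/21).
Pull out 2^3: since 21 ≡ 5 (mod 8), (2/21) = -1, so (2/21)^3 = -1.
Reached (1/21) = 1. Collecting the sign flips along the way, the symbol is +1.

1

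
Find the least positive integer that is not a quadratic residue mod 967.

(2/967) = +1, so 2 is a residue.
(3/967) = −1, so 3 is the smallest positive non-residue mod 967.

3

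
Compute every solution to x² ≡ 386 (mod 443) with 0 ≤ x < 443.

51, 392

Since 443 ≡ 3 (mod 4), a square root of 386 is 386^((443+1)/4) = 386^111 mod 443.
Repeated squaring: 386^2≡148, 386^4≡197, 386^8≡268, 386^16≡58, 386^32≡263, 386^64≡61 (mod 443).
386^111 = 386^(64+32+8+4+2+1) ≡ 51 (mod 443).
Check: 51² = 2601 ≡ 386 (mod 443). The two roots are 51 and 392.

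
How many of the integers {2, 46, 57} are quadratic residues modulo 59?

2

(2/59) = -1 → non-residue.
(46/59) = +1 → QR.
(57/59) = +1 → QR.
Total quadratic residues among the 3: 2.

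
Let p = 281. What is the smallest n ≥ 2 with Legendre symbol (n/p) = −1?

(2/281) = +1, so 2 is a residue.
(3/281) = −1, so 3 is the smallest positive non-residue mod 281.

3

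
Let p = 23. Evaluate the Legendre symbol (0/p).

Top reduces to 0: gcd > 1, so the symbol is 0.

0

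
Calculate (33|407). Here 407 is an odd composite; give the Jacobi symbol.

0

Reciprocity: 33 ≡ 1 and 407 ≡ 3 (mod 4), so (33/407) = +(407/33).
Reduce top mod 33: now compute (11/33).
Reciprocity: 11 ≡ 3 and 33 ≡ 1 (mod 4), so (11/33) = +(33/11).
Reduce top mod 11: now compute (0/11).
Top reduces to 0: gcd > 1, so the symbol is 0.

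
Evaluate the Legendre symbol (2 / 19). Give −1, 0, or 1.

Pull out 2: since 19 ≡ 3 (mod 8), (2/19) = -1.
Reached (1/19) = 1. Collecting the sign flips along the way, the symbol is -1.

-1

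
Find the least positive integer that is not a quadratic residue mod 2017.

5

(2/2017) = +1, so 2 is a residue.
(3/2017) = +1, so 3 is a residue.
(4/2017) = +1, so 4 is a residue.
(5/2017) = −1, so 5 is the smallest positive non-residue mod 2017.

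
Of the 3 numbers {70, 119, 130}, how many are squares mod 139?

(70/139) = -1 → non-residue.
(119/139) = -1 → non-residue.
(130/139) = -1 → non-residue.
Total quadratic residues among the 3: 0.

0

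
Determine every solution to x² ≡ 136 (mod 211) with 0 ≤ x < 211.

66, 145

Since 211 ≡ 3 (mod 4), a square root of 136 is 136^((211+1)/4) = 136^53 mod 211.
Repeated squaring: 136^2≡139, 136^4≡120, 136^8≡52, 136^16≡172, 136^32≡44 (mod 211).
136^53 = 136^(32+16+4+1) ≡ 66 (mod 211).
Check: 66² = 4356 ≡ 136 (mod 211). The two roots are 66 and 145.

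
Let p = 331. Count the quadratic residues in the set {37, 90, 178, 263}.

0

(37/331) = -1 → non-residue.
(90/331) = -1 → non-residue.
(178/331) = -1 → non-residue.
(263/331) = -1 → non-residue.
Total quadratic residues among the 4: 0.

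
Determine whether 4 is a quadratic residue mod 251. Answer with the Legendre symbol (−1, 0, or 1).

1

Euler's criterion: (4/251) ≡ 4^125 (mod 251).
4^2 ≡ 16 (mod 251)
4^4 ≡ 5 (mod 251)
4^8 ≡ 25 (mod 251)
4^16 ≡ 123 (mod 251)
4^32 ≡ 69 (mod 251)
4^64 ≡ 243 (mod 251)
4^125 = 4^(64+32+16+8+4+1) ≡ 1 (mod 251).
Result is 1, so (4/251) = 1.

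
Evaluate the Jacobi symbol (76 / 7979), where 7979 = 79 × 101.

Pull out 2^2: since 7979 ≡ 3 (mod 8), (2/7979) = -1, so (2/7979)^2 = +1.
Reciprocity: 19 ≡ 3 and 7979 ≡ 3 (mod 4), so (19/7979) = −(7979/19).
Reduce top mod 19: now compute (18/19).
Pull out 2: since 19 ≡ 3 (mod 8), (2/19) = -1.
Reciprocity: 9 ≡ 1 and 19 ≡ 3 (mod 4), so (9/19) = +(19/9).
Reduce top mod 9: now compute (1/9).
Reached (1/9) = 1. Collecting the sign flips along the way, the symbol is +1.

1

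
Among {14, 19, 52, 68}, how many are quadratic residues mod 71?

1

(14/71) = -1 → non-residue.
(19/71) = +1 → QR.
(52/71) = -1 → non-residue.
(68/71) = -1 → non-residue.
Total quadratic residues among the 4: 1.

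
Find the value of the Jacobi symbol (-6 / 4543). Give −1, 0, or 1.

First reduce: -6 ≡ 4537 (mod 4543).
Reciprocity: 4537 ≡ 1 and 4543 ≡ 3 (mod 4), so (4537/4543) = +(4543/4537).
Reduce top mod 4537: now compute (6/4537).
Pull out 2: since 4537 ≡ 1 (mod 8), (2/4537) = +1.
Reciprocity: 3 ≡ 3 and 4537 ≡ 1 (mod 4), so (3/4537) = +(4537/3).
Reduce top mod 3: now compute (1/3).
Reached (1/3) = 1. Collecting the sign flips along the way, the symbol is +1.

1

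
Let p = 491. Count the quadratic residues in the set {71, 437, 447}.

2

(71/491) = +1 → QR.
(437/491) = +1 → QR.
(447/491) = -1 → non-residue.
Total quadratic residues among the 3: 2.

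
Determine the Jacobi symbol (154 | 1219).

-1

Pull out 2: since 1219 ≡ 3 (mod 8), (2/1219) = -1.
Reciprocity: 77 ≡ 1 and 1219 ≡ 3 (mod 4), so (77/1219) = +(1219/77).
Reduce top mod 77: now compute (64/77).
Pull out 2^6: since 77 ≡ 5 (mod 8), (2/77) = -1, so (2/77)^6 = +1.
Reached (1/77) = 1. Collecting the sign flips along the way, the symbol is -1.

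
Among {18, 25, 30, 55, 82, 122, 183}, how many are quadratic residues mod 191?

3

(18/191) = +1 → QR.
(25/191) = +1 → QR.
(30/191) = +1 → QR.
(55/191) = -1 → non-residue.
(82/191) = -1 → non-residue.
(122/191) = -1 → non-residue.
(183/191) = -1 → non-residue.
Total quadratic residues among the 7: 3.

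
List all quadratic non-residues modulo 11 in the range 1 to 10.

2,6,7,8,10

Square k = 1,…,5 (k and 11−k give the same square):
1²=1, 2²=4, 3²=9, 4²≡5, 5²≡3 (mod 11).
The residues are {1, 3, 4, 5, 9}; the non-residues are the remaining 5 nonzero classes.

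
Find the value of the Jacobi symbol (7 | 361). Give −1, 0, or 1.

1

Reciprocity: 7 ≡ 3 and 361 ≡ 1 (mod 4), so (7/361) = +(361/7).
Reduce top mod 7: now compute (4/7).
Pull out 2^2: since 7 ≡ 7 (mod 8), (2/7) = +1, so (2/7)^2 = +1.
Reached (1/7) = 1. Collecting the sign flips along the way, the symbol is +1.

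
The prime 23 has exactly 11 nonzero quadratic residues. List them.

1,2,3,4,6,8,9,12,13,16,18

Square k = 1,…,11 (k and 23−k give the same square):
1²=1, 2²=4, 3²=9, 4²=16, 5²≡2, 6²≡13, 7²≡3, 8²≡18, 9²≡12, 10²≡8, 11²≡6 (mod 23).
So the quadratic residues mod 23 are {1, 2, 3, 4, 6, 8, 9, 12, 13, 16, 18}.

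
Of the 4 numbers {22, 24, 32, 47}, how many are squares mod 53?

(22/53) = -1 → non-residue.
(24/53) = +1 → QR.
(32/53) = -1 → non-residue.
(47/53) = +1 → QR.
Total quadratic residues among the 4: 2.

2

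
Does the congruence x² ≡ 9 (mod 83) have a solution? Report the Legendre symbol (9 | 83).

1

Euler's criterion: (9/83) ≡ 9^41 (mod 83).
9^2 ≡ 81 (mod 83)
9^4 ≡ 4 (mod 83)
9^8 ≡ 16 (mod 83)
9^16 ≡ 7 (mod 83)
9^32 ≡ 49 (mod 83)
9^41 = 9^(32+8+1) ≡ 1 (mod 83).
Result is 1, so (9/83) = 1.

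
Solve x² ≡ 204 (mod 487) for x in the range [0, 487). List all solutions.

Since 487 ≡ 3 (mod 4), a square root of 204 is 204^((487+1)/4) = 204^122 mod 487.
Repeated squaring: 204^2≡221, 204^4≡141, 204^8≡401, 204^16≡91, 204^32≡2, 204^64≡4 (mod 487).
204^122 = 204^(64+32+16+8+2) ≡ 276 (mod 487).
Check: 276² = 76176 ≡ 204 (mod 487). The two roots are 211 and 276.

211, 276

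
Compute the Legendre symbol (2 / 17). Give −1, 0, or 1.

1

Euler's criterion: (2/17) ≡ 2^8 (mod 17).
2^2 ≡ 4 (mod 17)
2^4 ≡ 16 (mod 17)
2^8 ≡ 1 (mod 17)
2^8 = 2^(8) ≡ 1 (mod 17).
Result is 1, so (2/17) = 1.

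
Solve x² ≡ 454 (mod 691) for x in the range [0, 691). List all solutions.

Since 691 ≡ 3 (mod 4), a square root of 454 is 454^((691+1)/4) = 454^173 mod 691.
Repeated squaring: 454^2≡198, 454^4≡508, 454^8≡321, 454^16≡82, 454^32≡505, 454^64≡46, 454^128≡43 (mod 691).
454^173 = 454^(128+32+8+4+1) ≡ 478 (mod 691).
Check: 478² = 228484 ≡ 454 (mod 691). The two roots are 213 and 478.

213, 478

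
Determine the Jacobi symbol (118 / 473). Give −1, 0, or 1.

Pull out 2: since 473 ≡ 1 (mod 8), (2/473) = +1.
Reciprocity: 59 ≡ 3 and 473 ≡ 1 (mod 4), so (59/473) = +(473/59).
Reduce top mod 59: now compute (1/59).
Reached (1/59) = 1. Collecting the sign flips along the way, the symbol is +1.

1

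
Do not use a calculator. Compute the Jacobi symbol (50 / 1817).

1

Pull out 2: since 1817 ≡ 1 (mod 8), (2/1817) = +1.
Reciprocity: 25 ≡ 1 and 1817 ≡ 1 (mod 4), so (25/1817) = +(1817/25).
Reduce top mod 25: now compute (17/25).
Reciprocity: 17 ≡ 1 and 25 ≡ 1 (mod 4), so (17/25) = +(25/17).
Reduce top mod 17: now compute (8/17).
Pull out 2^3: since 17 ≡ 1 (mod 8), (2/17) = +1, so (2/17)^3 = +1.
Reached (1/17) = 1. Collecting the sign flips along the way, the symbol is +1.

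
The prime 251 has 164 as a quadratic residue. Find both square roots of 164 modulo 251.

Since 251 ≡ 3 (mod 4), a square root of 164 is 164^((251+1)/4) = 164^63 mod 251.
Repeated squaring: 164^2≡39, 164^4≡15, 164^8≡225, 164^16≡174, 164^32≡156 (mod 251).
164^63 = 164^(32+16+8+4+2+1) ≡ 179 (mod 251).
Check: 179² = 32041 ≡ 164 (mod 251). The two roots are 72 and 179.

72, 179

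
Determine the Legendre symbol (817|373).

1

Euler's criterion: (817/373) ≡ 71^186 (mod 373).
71^2 ≡ 192 (mod 373)
71^4 ≡ 310 (mod 373)
71^8 ≡ 239 (mod 373)
71^16 ≡ 52 (mod 373)
71^32 ≡ 93 (mod 373)
71^64 ≡ 70 (mod 373)
71^128 ≡ 51 (mod 373)
71^186 = 71^(128+32+16+8+2) ≡ 1 (mod 373).
Result is 1, so (817/373) = 1.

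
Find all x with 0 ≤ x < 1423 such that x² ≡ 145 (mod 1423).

Since 1423 ≡ 3 (mod 4), a square root of 145 is 145^((1423+1)/4) = 145^356 mod 1423.
Repeated squaring: 145^2≡1103, 145^4≡1367, 145^8≡290, 145^16≡143, 145^32≡527, 145^64≡244, 145^128≡1193, 145^256≡249 (mod 1423).
145^356 = 145^(256+64+32+4) ≡ 156 (mod 1423).
Check: 156² = 24336 ≡ 145 (mod 1423). The two roots are 156 and 1267.

156, 1267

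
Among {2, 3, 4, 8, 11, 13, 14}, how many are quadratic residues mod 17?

(2/17) = +1 → QR.
(3/17) = -1 → non-residue.
(4/17) = +1 → QR.
(8/17) = +1 → QR.
(11/17) = -1 → non-residue.
(13/17) = +1 → QR.
(14/17) = -1 → non-residue.
Total quadratic residues among the 7: 4.

4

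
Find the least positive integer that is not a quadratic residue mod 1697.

3

(2/1697) = +1, so 2 is a residue.
(3/1697) = −1, so 3 is the smallest positive non-residue mod 1697.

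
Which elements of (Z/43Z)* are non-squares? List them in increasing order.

2,3,5,7,8,12,18,19,20,22,26,27,28,29,30,32,33,34,37,39,42

Square k = 1,…,21 (k and 43−k give the same square):
1²=1, 2²=4, 3²=9, 4²=16, 5²=25, 6²=36, 7²≡6, 8²≡21, 9²≡38, 10²≡14, 11²≡35, 12²≡15, 13²≡40, 14²≡24, 15²≡10, 16²≡41, 17²≡31, 18²≡23, 19²≡17, 20²≡13, 21²≡11 (mod 43).
The residues are {1, 4, 6, 9, 10, 11, 13, 14, 15, 16, 17, 21, 23, 24, 25, 31, 35, 36, 38, 40, 41}; the non-residues are the remaining 21 nonzero classes.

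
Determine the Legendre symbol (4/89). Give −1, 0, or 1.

1

Euler's criterion: (4/89) ≡ 4^44 (mod 89).
4^2 ≡ 16 (mod 89)
4^4 ≡ 78 (mod 89)
4^8 ≡ 32 (mod 89)
4^16 ≡ 45 (mod 89)
4^32 ≡ 67 (mod 89)
4^44 = 4^(32+8+4) ≡ 1 (mod 89).
Result is 1, so (4/89) = 1.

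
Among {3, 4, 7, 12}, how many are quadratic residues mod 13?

(3/13) = +1 → QR.
(4/13) = +1 → QR.
(7/13) = -1 → non-residue.
(12/13) = +1 → QR.
Total quadratic residues among the 4: 3.

3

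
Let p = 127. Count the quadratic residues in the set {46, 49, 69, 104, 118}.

3

(46/127) = -1 → non-residue.
(49/127) = +1 → QR.
(69/127) = +1 → QR.
(104/127) = +1 → QR.
(118/127) = -1 → non-residue.
Total quadratic residues among the 5: 3.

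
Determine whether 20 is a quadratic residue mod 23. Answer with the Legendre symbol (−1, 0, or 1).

Euler's criterion: (20/23) ≡ 20^11 (mod 23).
20^2 ≡ 9 (mod 23)
20^4 ≡ 12 (mod 23)
20^8 ≡ 6 (mod 23)
20^11 = 20^(8+2+1) ≡ 22 (mod 23).
Result is 22 ≡ −1, so (20/23) = −1.

-1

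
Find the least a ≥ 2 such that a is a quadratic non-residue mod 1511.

11

(2/1511) = +1, so 2 is a residue.
(3/1511) = +1, so 3 is a residue.
(4/1511) = +1, so 4 is a residue.
(5/1511) = +1, so 5 is a residue.
(6/1511) = +1, so 6 is a residue.
(7/1511) = +1, so 7 is a residue.
(8/1511) = +1, so 8 is a residue.
(9/1511) = +1, so 9 is a residue.
(10/1511) = +1, so 10 is a residue.
(11/1511) = −1, so 11 is the smallest positive non-residue mod 1511.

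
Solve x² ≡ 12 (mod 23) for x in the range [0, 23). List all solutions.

9, 14

Since 23 ≡ 3 (mod 4), a square root of 12 is 12^((23+1)/4) = 12^6 mod 23.
Repeated squaring: 12^2≡6, 12^4≡13 (mod 23).
12^6 = 12^(4+2) ≡ 9 (mod 23).
Check: 9² = 81 ≡ 12 (mod 23). The two roots are 9 and 14.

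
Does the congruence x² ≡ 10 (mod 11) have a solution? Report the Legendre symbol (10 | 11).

-1

Pull out 2: since 11 ≡ 3 (mod 8), (2/11) = -1.
Reciprocity: 5 ≡ 1 and 11 ≡ 3 (mod 4), so (5/11) = +(11/5).
Reduce top mod 5: now compute (1/5).
Reached (1/5) = 1. Collecting the sign flips along the way, the symbol is -1.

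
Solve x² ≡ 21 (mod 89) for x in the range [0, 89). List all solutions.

89 ≡ 1 (mod 4), so we find a root by search.
Trying successive values, 33² = 1089 ≡ 21 (mod 89). The other root is 89 − 33 = 56.

33, 56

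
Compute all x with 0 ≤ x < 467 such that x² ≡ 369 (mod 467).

52, 415

Since 467 ≡ 3 (mod 4), a square root of 369 is 369^((467+1)/4) = 369^117 mod 467.
Repeated squaring: 369^2≡264, 369^4≡113, 369^8≡160, 369^16≡382, 369^32≡220, 369^64≡299 (mod 467).
369^117 = 369^(64+32+16+4+1) ≡ 52 (mod 467).
Check: 52² = 2704 ≡ 369 (mod 467). The two roots are 52 and 415.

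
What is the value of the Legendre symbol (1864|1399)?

First reduce: 1864 ≡ 465 (mod 1399).
Reciprocity: 465 ≡ 1 and 1399 ≡ 3 (mod 4), so (465/1399) = +(1399/465).
Reduce top mod 465: now compute (4/465).
Pull out 2^2: since 465 ≡ 1 (mod 8), (2/465) = +1, so (2/465)^2 = +1.
Reached (1/465) = 1. Collecting the sign flips along the way, the symbol is +1.

1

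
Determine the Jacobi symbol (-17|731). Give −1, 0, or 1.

First reduce: -17 ≡ 714 (mod 731).
Pull out 2: since 731 ≡ 3 (mod 8), (2/731) = -1.
Reciprocity: 357 ≡ 1 and 731 ≡ 3 (mod 4), so (357/731) = +(731/357).
Reduce top mod 357: now compute (17/357).
Reciprocity: 17 ≡ 1 and 357 ≡ 1 (mod 4), so (17/357) = +(357/17).
Reduce top mod 17: now compute (0/17).
Top reduces to 0: gcd > 1, so the symbol is 0.

0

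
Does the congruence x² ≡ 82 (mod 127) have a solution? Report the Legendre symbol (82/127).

Euler's criterion: (82/127) ≡ 82^63 (mod 127).
82^2 ≡ 120 (mod 127)
82^4 ≡ 49 (mod 127)
82^8 ≡ 115 (mod 127)
82^16 ≡ 17 (mod 127)
82^32 ≡ 35 (mod 127)
82^63 = 82^(32+16+8+4+2+1) ≡ 1 (mod 127).
Result is 1, so (82/127) = 1.

1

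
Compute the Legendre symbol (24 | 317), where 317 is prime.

Euler's criterion: (24/317) ≡ 24^158 (mod 317).
24^2 ≡ 259 (mod 317)
24^4 ≡ 194 (mod 317)
24^8 ≡ 230 (mod 317)
24^16 ≡ 278 (mod 317)
24^32 ≡ 253 (mod 317)
24^64 ≡ 292 (mod 317)
24^128 ≡ 308 (mod 317)
24^158 = 24^(128+16+8+4+2) ≡ 1 (mod 317).
Result is 1, so (24/317) = 1.

1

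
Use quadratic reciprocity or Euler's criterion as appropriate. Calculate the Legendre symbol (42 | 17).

1

Euler's criterion: (42/17) ≡ 8^8 (mod 17).
8^2 ≡ 13 (mod 17)
8^4 ≡ 16 (mod 17)
8^8 ≡ 1 (mod 17)
8^8 = 8^(8) ≡ 1 (mod 17).
Result is 1, so (42/17) = 1.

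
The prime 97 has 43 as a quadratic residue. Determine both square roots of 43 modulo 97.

97 ≡ 1 (mod 4), so we find a root by search.
Trying successive values, 25² = 625 ≡ 43 (mod 97). The other root is 97 − 25 = 72.

25, 72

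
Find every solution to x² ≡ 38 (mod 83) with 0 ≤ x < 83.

11, 72

Since 83 ≡ 3 (mod 4), a square root of 38 is 38^((83+1)/4) = 38^21 mod 83.
Repeated squaring: 38^2≡33, 38^4≡10, 38^8≡17, 38^16≡40 (mod 83).
38^21 = 38^(16+4+1) ≡ 11 (mod 83).
Check: 11² = 121 ≡ 38 (mod 83). The two roots are 11 and 72.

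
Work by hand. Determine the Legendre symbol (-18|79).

Euler's criterion: (-18/79) ≡ 61^39 (mod 79).
61^2 ≡ 8 (mod 79)
61^4 ≡ 64 (mod 79)
61^8 ≡ 67 (mod 79)
61^16 ≡ 65 (mod 79)
61^32 ≡ 38 (mod 79)
61^39 = 61^(32+4+2+1) ≡ 78 (mod 79).
Result is 78 ≡ −1, so (-18/79) = −1.

-1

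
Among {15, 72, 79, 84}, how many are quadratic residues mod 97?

2

(15/97) = -1 → non-residue.
(72/97) = +1 → QR.
(79/97) = +1 → QR.
(84/97) = -1 → non-residue.
Total quadratic residues among the 4: 2.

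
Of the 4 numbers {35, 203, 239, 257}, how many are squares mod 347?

(35/347) = +1 → QR.
(203/347) = -1 → non-residue.
(239/347) = -1 → non-residue.
(257/347) = -1 → non-residue.
Total quadratic residues among the 4: 1.

1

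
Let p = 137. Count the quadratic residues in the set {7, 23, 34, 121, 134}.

3

(7/137) = +1 → QR.
(23/137) = -1 → non-residue.
(34/137) = +1 → QR.
(121/137) = +1 → QR.
(134/137) = -1 → non-residue.
Total quadratic residues among the 5: 3.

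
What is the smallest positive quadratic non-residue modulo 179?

(2/179) = −1, so 2 is the smallest positive non-residue mod 179.

2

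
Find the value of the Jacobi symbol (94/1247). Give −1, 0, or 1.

-1

Pull out 2: since 1247 ≡ 7 (mod 8), (2/1247) = +1.
Reciprocity: 47 ≡ 3 and 1247 ≡ 3 (mod 4), so (47/1247) = −(1247/47).
Reduce top mod 47: now compute (25/47).
Reciprocity: 25 ≡ 1 and 47 ≡ 3 (mod 4), so (25/47) = +(47/25).
Reduce top mod 25: now compute (22/25).
Pull out 2: since 25 ≡ 1 (mod 8), (2/25) = +1.
Reciprocity: 11 ≡ 3 and 25 ≡ 1 (mod 4), so (11/25) = +(25/11).
Reduce top mod 11: now compute (3/11).
Reciprocity: 3 ≡ 3 and 11 ≡ 3 (mod 4), so (3/11) = −(11/3).
Reduce top mod 3: now compute (2/3).
Pull out 2: since 3 ≡ 3 (mod 8), (2/3) = -1.
Reached (1/3) = 1. Collecting the sign flips along the way, the symbol is -1.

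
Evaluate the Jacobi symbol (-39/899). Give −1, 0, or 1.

1

First reduce: -39 ≡ 860 (mod 899).
Pull out 2^2: since 899 ≡ 3 (mod 8), (2/899) = -1, so (2/899)^2 = +1.
Reciprocity: 215 ≡ 3 and 899 ≡ 3 (mod 4), so (215/899) = −(899/215).
Reduce top mod 215: now compute (39/215).
Reciprocity: 39 ≡ 3 and 215 ≡ 3 (mod 4), so (39/215) = −(215/39).
Reduce top mod 39: now compute (20/39).
Pull out 2^2: since 39 ≡ 7 (mod 8), (2/39) = +1, so (2/39)^2 = +1.
Reciprocity: 5 ≡ 1 and 39 ≡ 3 (mod 4), so (5/39) = +(39/5).
Reduce top mod 5: now compute (4/5).
Pull out 2^2: since 5 ≡ 5 (mod 8), (2/5) = -1, so (2/5)^2 = +1.
Reached (1/5) = 1. Collecting the sign flips along the way, the symbol is +1.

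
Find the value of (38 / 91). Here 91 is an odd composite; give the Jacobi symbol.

Pull out 2: since 91 ≡ 3 (mod 8), (2/91) = -1.
Reciprocity: 19 ≡ 3 and 91 ≡ 3 (mod 4), so (19/91) = −(91/19).
Reduce top mod 19: now compute (15/19).
Reciprocity: 15 ≡ 3 and 19 ≡ 3 (mod 4), so (15/19) = −(19/15).
Reduce top mod 15: now compute (4/15).
Pull out 2^2: since 15 ≡ 7 (mod 8), (2/15) = +1, so (2/15)^2 = +1.
Reached (1/15) = 1. Collecting the sign flips along the way, the symbol is -1.

-1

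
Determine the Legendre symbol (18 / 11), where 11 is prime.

First reduce: 18 ≡ 7 (mod 11).
Reciprocity: 7 ≡ 3 and 11 ≡ 3 (mod 4), so (7/11) = −(11/7).
Reduce top mod 7: now compute (4/7).
Pull out 2^2: since 7 ≡ 7 (mod 8), (2/7) = +1, so (2/7)^2 = +1.
Reached (1/7) = 1. Collecting the sign flips along the way, the symbol is -1.

-1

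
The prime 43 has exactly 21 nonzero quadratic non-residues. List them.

2, 3, 5, 7, 8, 12, 18, 19, 20, 22, 26, 27, 28, 29, 30, 32, 33, 34, 37, 39, 42

Square k = 1,…,21 (k and 43−k give the same square):
1²=1, 2²=4, 3²=9, 4²=16, 5²=25, 6²=36, 7²≡6, 8²≡21, 9²≡38, 10²≡14, 11²≡35, 12²≡15, 13²≡40, 14²≡24, 15²≡10, 16²≡41, 17²≡31, 18²≡23, 19²≡17, 20²≡13, 21²≡11 (mod 43).
The residues are {1, 4, 6, 9, 10, 11, 13, 14, 15, 16, 17, 21, 23, 24, 25, 31, 35, 36, 38, 40, 41}; the non-residues are the remaining 21 nonzero classes.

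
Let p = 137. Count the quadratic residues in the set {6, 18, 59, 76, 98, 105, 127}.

(6/137) = -1 → non-residue.
(18/137) = +1 → QR.
(59/137) = +1 → QR.
(76/137) = +1 → QR.
(98/137) = +1 → QR.
(105/137) = +1 → QR.
(127/137) = -1 → non-residue.
Total quadratic residues among the 7: 5.

5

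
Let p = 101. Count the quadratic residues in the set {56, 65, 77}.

(56/101) = +1 → QR.
(65/101) = +1 → QR.
(77/101) = +1 → QR.
Total quadratic residues among the 3: 3.

3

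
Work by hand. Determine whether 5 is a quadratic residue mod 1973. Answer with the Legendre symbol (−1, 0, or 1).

Reciprocity: 5 ≡ 1 and 1973 ≡ 1 (mod 4), so (5/1973) = +(1973/5).
Reduce top mod 5: now compute (3/5).
Reciprocity: 3 ≡ 3 and 5 ≡ 1 (mod 4), so (3/5) = +(5/3).
Reduce top mod 3: now compute (2/3).
Pull out 2: since 3 ≡ 3 (mod 8), (2/3) = -1.
Reached (1/3) = 1. Collecting the sign flips along the way, the symbol is -1.

-1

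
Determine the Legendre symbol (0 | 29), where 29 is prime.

0

Top reduces to 0: gcd > 1, so the symbol is 0.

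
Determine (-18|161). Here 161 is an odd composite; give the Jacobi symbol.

First reduce: -18 ≡ 143 (mod 161).
Reciprocity: 143 ≡ 3 and 161 ≡ 1 (mod 4), so (143/161) = +(161/143).
Reduce top mod 143: now compute (18/143).
Pull out 2: since 143 ≡ 7 (mod 8), (2/143) = +1.
Reciprocity: 9 ≡ 1 and 143 ≡ 3 (mod 4), so (9/143) = +(143/9).
Reduce top mod 9: now compute (8/9).
Pull out 2^3: since 9 ≡ 1 (mod 8), (2/9) = +1, so (2/9)^3 = +1.
Reached (1/9) = 1. Collecting the sign flips along the way, the symbol is +1.

1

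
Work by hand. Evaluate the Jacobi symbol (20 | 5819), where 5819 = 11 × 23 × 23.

1

Pull out 2^2: since 5819 ≡ 3 (mod 8), (2/5819) = -1, so (2/5819)^2 = +1.
Reciprocity: 5 ≡ 1 and 5819 ≡ 3 (mod 4), so (5/5819) = +(5819/5).
Reduce top mod 5: now compute (4/5).
Pull out 2^2: since 5 ≡ 5 (mod 8), (2/5) = -1, so (2/5)^2 = +1.
Reached (1/5) = 1. Collecting the sign flips along the way, the symbol is +1.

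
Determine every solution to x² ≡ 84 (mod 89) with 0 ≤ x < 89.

89 ≡ 1 (mod 4), so we find a root by search.
Trying successive values, 23² = 529 ≡ 84 (mod 89). The other root is 89 − 23 = 66.

23, 66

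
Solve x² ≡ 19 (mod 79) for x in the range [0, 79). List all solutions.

Since 79 ≡ 3 (mod 4), a square root of 19 is 19^((79+1)/4) = 19^20 mod 79.
Repeated squaring: 19^2≡45, 19^4≡50, 19^8≡51, 19^16≡73 (mod 79).
19^20 = 19^(16+4) ≡ 16 (mod 79).
Check: 16² = 256 ≡ 19 (mod 79). The two roots are 16 and 63.

16, 63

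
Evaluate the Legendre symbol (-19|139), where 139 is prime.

Euler's criterion: (-19/139) ≡ 120^69 (mod 139).
120^2 ≡ 83 (mod 139)
120^4 ≡ 78 (mod 139)
120^8 ≡ 107 (mod 139)
120^16 ≡ 51 (mod 139)
120^32 ≡ 99 (mod 139)
120^64 ≡ 71 (mod 139)
120^69 = 120^(64+4+1) ≡ 1 (mod 139).
Result is 1, so (-19/139) = 1.

1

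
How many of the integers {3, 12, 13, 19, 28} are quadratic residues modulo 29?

2

(3/29) = -1 → non-residue.
(12/29) = -1 → non-residue.
(13/29) = +1 → QR.
(19/29) = -1 → non-residue.
(28/29) = +1 → QR.
Total quadratic residues among the 5: 2.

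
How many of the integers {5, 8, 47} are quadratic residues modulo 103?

1

(5/103) = -1 → non-residue.
(8/103) = +1 → QR.
(47/103) = -1 → non-residue.
Total quadratic residues among the 3: 1.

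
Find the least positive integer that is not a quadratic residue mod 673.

5

(2/673) = +1, so 2 is a residue.
(3/673) = +1, so 3 is a residue.
(4/673) = +1, so 4 is a residue.
(5/673) = −1, so 5 is the smallest positive non-residue mod 673.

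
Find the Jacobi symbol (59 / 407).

Reciprocity: 59 ≡ 3 and 407 ≡ 3 (mod 4), so (59/407) = −(407/59).
Reduce top mod 59: now compute (53/59).
Reciprocity: 53 ≡ 1 and 59 ≡ 3 (mod 4), so (53/59) = +(59/53).
Reduce top mod 53: now compute (6/53).
Pull out 2: since 53 ≡ 5 (mod 8), (2/53) = -1.
Reciprocity: 3 ≡ 3 and 53 ≡ 1 (mod 4), so (3/53) = +(53/3).
Reduce top mod 3: now compute (2/3).
Pull out 2: since 3 ≡ 3 (mod 8), (2/3) = -1.
Reached (1/3) = 1. Collecting the sign flips along the way, the symbol is -1.

-1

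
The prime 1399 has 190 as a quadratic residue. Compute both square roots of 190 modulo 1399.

Since 1399 ≡ 3 (mod 4), a square root of 190 is 190^((1399+1)/4) = 190^350 mod 1399.
Repeated squaring: 190^2≡1125, 190^4≡929, 190^8≡1257, 190^16≡578, 190^32≡1122, 190^64≡1183, 190^128≡489, 190^256≡1291 (mod 1399).
190^350 = 190^(256+64+16+8+4+2) ≡ 311 (mod 1399).
Check: 311² = 96721 ≡ 190 (mod 1399). The two roots are 311 and 1088.

311, 1088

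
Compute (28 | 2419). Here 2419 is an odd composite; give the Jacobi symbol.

Pull out 2^2: since 2419 ≡ 3 (mod 8), (2/2419) = -1, so (2/2419)^2 = +1.
Reciprocity: 7 ≡ 3 and 2419 ≡ 3 (mod 4), so (7/2419) = −(2419/7).
Reduce top mod 7: now compute (4/7).
Pull out 2^2: since 7 ≡ 7 (mod 8), (2/7) = +1, so (2/7)^2 = +1.
Reached (1/7) = 1. Collecting the sign flips along the way, the symbol is -1.

-1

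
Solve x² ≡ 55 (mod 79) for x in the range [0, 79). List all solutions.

23, 56

Since 79 ≡ 3 (mod 4), a square root of 55 is 55^((79+1)/4) = 55^20 mod 79.
Repeated squaring: 55^2≡23, 55^4≡55, 55^8≡23, 55^16≡55 (mod 79).
55^20 = 55^(16+4) ≡ 23 (mod 79).
Check: 23² = 529 ≡ 55 (mod 79). The two roots are 23 and 56.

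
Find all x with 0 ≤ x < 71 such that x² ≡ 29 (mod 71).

Since 71 ≡ 3 (mod 4), a square root of 29 is 29^((71+1)/4) = 29^18 mod 71.
Repeated squaring: 29^2≡60, 29^4≡50, 29^8≡15, 29^16≡12 (mod 71).
29^18 = 29^(16+2) ≡ 10 (mod 71).
Check: 10² = 100 ≡ 29 (mod 71). The two roots are 10 and 61.

10, 61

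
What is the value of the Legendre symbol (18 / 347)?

-1

Pull out 2: since 347 ≡ 3 (mod 8), (2/347) = -1.
Reciprocity: 9 ≡ 1 and 347 ≡ 3 (mod 4), so (9/347) = +(347/9).
Reduce top mod 9: now compute (5/9).
Reciprocity: 5 ≡ 1 and 9 ≡ 1 (mod 4), so (5/9) = +(9/5).
Reduce top mod 5: now compute (4/5).
Pull out 2^2: since 5 ≡ 5 (mod 8), (2/5) = -1, so (2/5)^2 = +1.
Reached (1/5) = 1. Collecting the sign flips along the way, the symbol is -1.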